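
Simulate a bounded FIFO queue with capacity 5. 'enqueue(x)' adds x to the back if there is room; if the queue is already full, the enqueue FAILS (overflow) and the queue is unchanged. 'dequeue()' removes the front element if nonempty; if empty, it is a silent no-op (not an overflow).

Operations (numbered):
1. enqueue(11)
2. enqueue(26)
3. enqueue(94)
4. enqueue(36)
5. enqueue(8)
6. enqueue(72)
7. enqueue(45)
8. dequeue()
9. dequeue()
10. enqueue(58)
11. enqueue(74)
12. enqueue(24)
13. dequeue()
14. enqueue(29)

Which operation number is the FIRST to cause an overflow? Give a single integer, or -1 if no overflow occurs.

1. enqueue(11): size=1
2. enqueue(26): size=2
3. enqueue(94): size=3
4. enqueue(36): size=4
5. enqueue(8): size=5
6. enqueue(72): size=5=cap → OVERFLOW (fail)
7. enqueue(45): size=5=cap → OVERFLOW (fail)
8. dequeue(): size=4
9. dequeue(): size=3
10. enqueue(58): size=4
11. enqueue(74): size=5
12. enqueue(24): size=5=cap → OVERFLOW (fail)
13. dequeue(): size=4
14. enqueue(29): size=5

Answer: 6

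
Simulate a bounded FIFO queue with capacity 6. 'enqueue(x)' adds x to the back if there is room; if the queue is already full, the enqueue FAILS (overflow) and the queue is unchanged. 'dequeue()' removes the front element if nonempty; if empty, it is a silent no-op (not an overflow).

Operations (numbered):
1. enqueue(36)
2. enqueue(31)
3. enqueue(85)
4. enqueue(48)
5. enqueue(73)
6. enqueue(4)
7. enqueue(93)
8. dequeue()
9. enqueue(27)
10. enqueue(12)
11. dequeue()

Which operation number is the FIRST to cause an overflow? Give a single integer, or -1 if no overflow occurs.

1. enqueue(36): size=1
2. enqueue(31): size=2
3. enqueue(85): size=3
4. enqueue(48): size=4
5. enqueue(73): size=5
6. enqueue(4): size=6
7. enqueue(93): size=6=cap → OVERFLOW (fail)
8. dequeue(): size=5
9. enqueue(27): size=6
10. enqueue(12): size=6=cap → OVERFLOW (fail)
11. dequeue(): size=5

Answer: 7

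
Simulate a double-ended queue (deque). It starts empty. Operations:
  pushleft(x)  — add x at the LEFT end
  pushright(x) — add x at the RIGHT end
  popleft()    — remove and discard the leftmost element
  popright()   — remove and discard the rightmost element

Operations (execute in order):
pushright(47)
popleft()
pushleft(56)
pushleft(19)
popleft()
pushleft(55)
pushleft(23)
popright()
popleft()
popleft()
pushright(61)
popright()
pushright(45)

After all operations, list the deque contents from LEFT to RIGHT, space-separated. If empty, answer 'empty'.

Answer: 45

Derivation:
pushright(47): [47]
popleft(): []
pushleft(56): [56]
pushleft(19): [19, 56]
popleft(): [56]
pushleft(55): [55, 56]
pushleft(23): [23, 55, 56]
popright(): [23, 55]
popleft(): [55]
popleft(): []
pushright(61): [61]
popright(): []
pushright(45): [45]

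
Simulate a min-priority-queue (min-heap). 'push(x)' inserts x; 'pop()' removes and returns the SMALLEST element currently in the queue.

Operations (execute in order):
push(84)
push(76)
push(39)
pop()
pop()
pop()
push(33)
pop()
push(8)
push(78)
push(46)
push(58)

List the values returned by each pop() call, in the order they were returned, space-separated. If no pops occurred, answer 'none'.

Answer: 39 76 84 33

Derivation:
push(84): heap contents = [84]
push(76): heap contents = [76, 84]
push(39): heap contents = [39, 76, 84]
pop() → 39: heap contents = [76, 84]
pop() → 76: heap contents = [84]
pop() → 84: heap contents = []
push(33): heap contents = [33]
pop() → 33: heap contents = []
push(8): heap contents = [8]
push(78): heap contents = [8, 78]
push(46): heap contents = [8, 46, 78]
push(58): heap contents = [8, 46, 58, 78]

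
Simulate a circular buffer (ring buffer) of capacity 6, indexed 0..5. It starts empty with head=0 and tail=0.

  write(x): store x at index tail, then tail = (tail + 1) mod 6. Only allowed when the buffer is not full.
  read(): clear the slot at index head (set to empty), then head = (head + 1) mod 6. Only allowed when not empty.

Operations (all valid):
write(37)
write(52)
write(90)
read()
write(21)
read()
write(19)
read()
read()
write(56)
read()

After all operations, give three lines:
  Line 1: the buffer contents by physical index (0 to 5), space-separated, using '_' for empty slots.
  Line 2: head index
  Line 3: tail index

write(37): buf=[37 _ _ _ _ _], head=0, tail=1, size=1
write(52): buf=[37 52 _ _ _ _], head=0, tail=2, size=2
write(90): buf=[37 52 90 _ _ _], head=0, tail=3, size=3
read(): buf=[_ 52 90 _ _ _], head=1, tail=3, size=2
write(21): buf=[_ 52 90 21 _ _], head=1, tail=4, size=3
read(): buf=[_ _ 90 21 _ _], head=2, tail=4, size=2
write(19): buf=[_ _ 90 21 19 _], head=2, tail=5, size=3
read(): buf=[_ _ _ 21 19 _], head=3, tail=5, size=2
read(): buf=[_ _ _ _ 19 _], head=4, tail=5, size=1
write(56): buf=[_ _ _ _ 19 56], head=4, tail=0, size=2
read(): buf=[_ _ _ _ _ 56], head=5, tail=0, size=1

Answer: _ _ _ _ _ 56
5
0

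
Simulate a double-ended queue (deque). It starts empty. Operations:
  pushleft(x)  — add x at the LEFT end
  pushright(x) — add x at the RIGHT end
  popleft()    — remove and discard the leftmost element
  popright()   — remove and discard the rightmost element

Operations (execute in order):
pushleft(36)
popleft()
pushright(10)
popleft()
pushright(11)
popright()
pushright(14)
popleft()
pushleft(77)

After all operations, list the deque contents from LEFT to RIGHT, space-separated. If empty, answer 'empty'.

Answer: 77

Derivation:
pushleft(36): [36]
popleft(): []
pushright(10): [10]
popleft(): []
pushright(11): [11]
popright(): []
pushright(14): [14]
popleft(): []
pushleft(77): [77]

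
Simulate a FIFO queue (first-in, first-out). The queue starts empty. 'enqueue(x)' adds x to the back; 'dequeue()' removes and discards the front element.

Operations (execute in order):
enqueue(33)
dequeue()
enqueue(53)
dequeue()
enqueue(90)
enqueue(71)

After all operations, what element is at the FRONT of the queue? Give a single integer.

enqueue(33): queue = [33]
dequeue(): queue = []
enqueue(53): queue = [53]
dequeue(): queue = []
enqueue(90): queue = [90]
enqueue(71): queue = [90, 71]

Answer: 90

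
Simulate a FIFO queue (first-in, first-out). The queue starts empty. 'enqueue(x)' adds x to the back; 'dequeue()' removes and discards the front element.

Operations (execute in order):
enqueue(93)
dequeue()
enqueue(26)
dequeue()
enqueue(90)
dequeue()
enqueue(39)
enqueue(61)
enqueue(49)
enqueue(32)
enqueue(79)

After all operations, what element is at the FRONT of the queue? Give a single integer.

enqueue(93): queue = [93]
dequeue(): queue = []
enqueue(26): queue = [26]
dequeue(): queue = []
enqueue(90): queue = [90]
dequeue(): queue = []
enqueue(39): queue = [39]
enqueue(61): queue = [39, 61]
enqueue(49): queue = [39, 61, 49]
enqueue(32): queue = [39, 61, 49, 32]
enqueue(79): queue = [39, 61, 49, 32, 79]

Answer: 39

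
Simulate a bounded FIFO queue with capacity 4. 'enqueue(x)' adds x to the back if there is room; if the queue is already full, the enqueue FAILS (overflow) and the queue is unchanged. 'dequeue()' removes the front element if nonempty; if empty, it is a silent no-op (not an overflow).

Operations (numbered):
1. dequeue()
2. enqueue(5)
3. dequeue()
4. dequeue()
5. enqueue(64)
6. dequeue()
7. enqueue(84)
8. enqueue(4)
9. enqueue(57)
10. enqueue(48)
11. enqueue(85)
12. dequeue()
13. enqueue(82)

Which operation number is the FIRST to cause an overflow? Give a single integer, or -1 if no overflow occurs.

Answer: 11

Derivation:
1. dequeue(): empty, no-op, size=0
2. enqueue(5): size=1
3. dequeue(): size=0
4. dequeue(): empty, no-op, size=0
5. enqueue(64): size=1
6. dequeue(): size=0
7. enqueue(84): size=1
8. enqueue(4): size=2
9. enqueue(57): size=3
10. enqueue(48): size=4
11. enqueue(85): size=4=cap → OVERFLOW (fail)
12. dequeue(): size=3
13. enqueue(82): size=4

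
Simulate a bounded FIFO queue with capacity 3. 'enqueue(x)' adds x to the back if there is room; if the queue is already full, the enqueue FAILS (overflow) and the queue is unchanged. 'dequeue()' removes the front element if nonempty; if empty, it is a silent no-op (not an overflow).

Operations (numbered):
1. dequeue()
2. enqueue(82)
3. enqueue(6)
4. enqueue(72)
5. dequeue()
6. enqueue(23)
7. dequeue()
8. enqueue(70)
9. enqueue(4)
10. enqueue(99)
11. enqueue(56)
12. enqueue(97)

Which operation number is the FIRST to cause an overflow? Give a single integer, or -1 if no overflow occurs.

Answer: 9

Derivation:
1. dequeue(): empty, no-op, size=0
2. enqueue(82): size=1
3. enqueue(6): size=2
4. enqueue(72): size=3
5. dequeue(): size=2
6. enqueue(23): size=3
7. dequeue(): size=2
8. enqueue(70): size=3
9. enqueue(4): size=3=cap → OVERFLOW (fail)
10. enqueue(99): size=3=cap → OVERFLOW (fail)
11. enqueue(56): size=3=cap → OVERFLOW (fail)
12. enqueue(97): size=3=cap → OVERFLOW (fail)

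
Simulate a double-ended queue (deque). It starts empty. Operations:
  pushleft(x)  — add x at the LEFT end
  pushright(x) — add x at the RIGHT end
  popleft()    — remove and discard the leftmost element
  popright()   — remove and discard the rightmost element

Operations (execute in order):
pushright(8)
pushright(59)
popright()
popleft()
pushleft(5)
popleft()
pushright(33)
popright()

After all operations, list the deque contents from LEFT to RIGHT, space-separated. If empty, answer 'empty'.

Answer: empty

Derivation:
pushright(8): [8]
pushright(59): [8, 59]
popright(): [8]
popleft(): []
pushleft(5): [5]
popleft(): []
pushright(33): [33]
popright(): []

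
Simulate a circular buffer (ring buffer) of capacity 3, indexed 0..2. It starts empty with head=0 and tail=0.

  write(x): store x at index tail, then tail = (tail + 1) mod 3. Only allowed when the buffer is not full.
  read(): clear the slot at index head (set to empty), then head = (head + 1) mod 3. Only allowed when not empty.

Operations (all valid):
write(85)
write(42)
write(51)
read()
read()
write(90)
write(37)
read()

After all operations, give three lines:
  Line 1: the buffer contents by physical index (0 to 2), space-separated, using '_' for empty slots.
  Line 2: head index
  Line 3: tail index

write(85): buf=[85 _ _], head=0, tail=1, size=1
write(42): buf=[85 42 _], head=0, tail=2, size=2
write(51): buf=[85 42 51], head=0, tail=0, size=3
read(): buf=[_ 42 51], head=1, tail=0, size=2
read(): buf=[_ _ 51], head=2, tail=0, size=1
write(90): buf=[90 _ 51], head=2, tail=1, size=2
write(37): buf=[90 37 51], head=2, tail=2, size=3
read(): buf=[90 37 _], head=0, tail=2, size=2

Answer: 90 37 _
0
2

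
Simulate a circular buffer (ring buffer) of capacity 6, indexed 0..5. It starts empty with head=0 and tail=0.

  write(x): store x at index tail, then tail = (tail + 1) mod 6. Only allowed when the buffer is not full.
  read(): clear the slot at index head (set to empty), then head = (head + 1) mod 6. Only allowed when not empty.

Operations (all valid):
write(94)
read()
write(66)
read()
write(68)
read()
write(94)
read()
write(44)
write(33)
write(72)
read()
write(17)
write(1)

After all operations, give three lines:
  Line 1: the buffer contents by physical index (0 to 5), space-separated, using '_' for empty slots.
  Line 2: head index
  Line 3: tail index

Answer: 72 17 1 _ _ 33
5
3

Derivation:
write(94): buf=[94 _ _ _ _ _], head=0, tail=1, size=1
read(): buf=[_ _ _ _ _ _], head=1, tail=1, size=0
write(66): buf=[_ 66 _ _ _ _], head=1, tail=2, size=1
read(): buf=[_ _ _ _ _ _], head=2, tail=2, size=0
write(68): buf=[_ _ 68 _ _ _], head=2, tail=3, size=1
read(): buf=[_ _ _ _ _ _], head=3, tail=3, size=0
write(94): buf=[_ _ _ 94 _ _], head=3, tail=4, size=1
read(): buf=[_ _ _ _ _ _], head=4, tail=4, size=0
write(44): buf=[_ _ _ _ 44 _], head=4, tail=5, size=1
write(33): buf=[_ _ _ _ 44 33], head=4, tail=0, size=2
write(72): buf=[72 _ _ _ 44 33], head=4, tail=1, size=3
read(): buf=[72 _ _ _ _ 33], head=5, tail=1, size=2
write(17): buf=[72 17 _ _ _ 33], head=5, tail=2, size=3
write(1): buf=[72 17 1 _ _ 33], head=5, tail=3, size=4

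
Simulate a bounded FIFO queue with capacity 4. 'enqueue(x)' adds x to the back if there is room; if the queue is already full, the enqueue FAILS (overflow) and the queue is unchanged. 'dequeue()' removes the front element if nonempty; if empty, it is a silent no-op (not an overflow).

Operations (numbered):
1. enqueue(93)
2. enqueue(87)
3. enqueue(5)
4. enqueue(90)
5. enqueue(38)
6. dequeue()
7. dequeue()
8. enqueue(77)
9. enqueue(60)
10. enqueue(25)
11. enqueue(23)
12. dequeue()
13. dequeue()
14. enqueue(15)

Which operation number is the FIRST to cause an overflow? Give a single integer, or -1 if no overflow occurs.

1. enqueue(93): size=1
2. enqueue(87): size=2
3. enqueue(5): size=3
4. enqueue(90): size=4
5. enqueue(38): size=4=cap → OVERFLOW (fail)
6. dequeue(): size=3
7. dequeue(): size=2
8. enqueue(77): size=3
9. enqueue(60): size=4
10. enqueue(25): size=4=cap → OVERFLOW (fail)
11. enqueue(23): size=4=cap → OVERFLOW (fail)
12. dequeue(): size=3
13. dequeue(): size=2
14. enqueue(15): size=3

Answer: 5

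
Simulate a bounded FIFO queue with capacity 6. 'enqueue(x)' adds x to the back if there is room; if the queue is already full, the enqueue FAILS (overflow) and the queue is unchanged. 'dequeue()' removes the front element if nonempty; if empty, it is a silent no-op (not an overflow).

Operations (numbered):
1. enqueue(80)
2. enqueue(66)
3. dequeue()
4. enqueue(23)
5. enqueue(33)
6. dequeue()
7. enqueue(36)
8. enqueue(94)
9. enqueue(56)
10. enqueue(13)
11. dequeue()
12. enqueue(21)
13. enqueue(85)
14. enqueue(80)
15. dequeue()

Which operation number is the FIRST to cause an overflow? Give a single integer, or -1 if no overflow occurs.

Answer: 13

Derivation:
1. enqueue(80): size=1
2. enqueue(66): size=2
3. dequeue(): size=1
4. enqueue(23): size=2
5. enqueue(33): size=3
6. dequeue(): size=2
7. enqueue(36): size=3
8. enqueue(94): size=4
9. enqueue(56): size=5
10. enqueue(13): size=6
11. dequeue(): size=5
12. enqueue(21): size=6
13. enqueue(85): size=6=cap → OVERFLOW (fail)
14. enqueue(80): size=6=cap → OVERFLOW (fail)
15. dequeue(): size=5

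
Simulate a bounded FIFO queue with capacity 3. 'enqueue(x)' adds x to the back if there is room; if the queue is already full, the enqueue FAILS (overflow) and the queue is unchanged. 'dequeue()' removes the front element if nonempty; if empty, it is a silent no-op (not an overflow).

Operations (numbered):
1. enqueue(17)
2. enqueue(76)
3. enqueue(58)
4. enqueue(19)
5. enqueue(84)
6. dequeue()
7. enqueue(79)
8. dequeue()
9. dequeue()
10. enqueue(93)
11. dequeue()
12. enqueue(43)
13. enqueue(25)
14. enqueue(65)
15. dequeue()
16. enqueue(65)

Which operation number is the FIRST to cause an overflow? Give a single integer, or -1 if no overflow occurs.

Answer: 4

Derivation:
1. enqueue(17): size=1
2. enqueue(76): size=2
3. enqueue(58): size=3
4. enqueue(19): size=3=cap → OVERFLOW (fail)
5. enqueue(84): size=3=cap → OVERFLOW (fail)
6. dequeue(): size=2
7. enqueue(79): size=3
8. dequeue(): size=2
9. dequeue(): size=1
10. enqueue(93): size=2
11. dequeue(): size=1
12. enqueue(43): size=2
13. enqueue(25): size=3
14. enqueue(65): size=3=cap → OVERFLOW (fail)
15. dequeue(): size=2
16. enqueue(65): size=3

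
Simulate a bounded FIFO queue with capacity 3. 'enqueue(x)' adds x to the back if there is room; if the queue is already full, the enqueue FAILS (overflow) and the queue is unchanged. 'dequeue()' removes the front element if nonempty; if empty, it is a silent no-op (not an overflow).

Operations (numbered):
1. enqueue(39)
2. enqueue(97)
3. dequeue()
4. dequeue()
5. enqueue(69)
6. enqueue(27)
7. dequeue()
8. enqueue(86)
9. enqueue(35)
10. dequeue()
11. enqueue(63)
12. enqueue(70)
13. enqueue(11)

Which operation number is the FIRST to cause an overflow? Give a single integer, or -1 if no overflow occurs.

1. enqueue(39): size=1
2. enqueue(97): size=2
3. dequeue(): size=1
4. dequeue(): size=0
5. enqueue(69): size=1
6. enqueue(27): size=2
7. dequeue(): size=1
8. enqueue(86): size=2
9. enqueue(35): size=3
10. dequeue(): size=2
11. enqueue(63): size=3
12. enqueue(70): size=3=cap → OVERFLOW (fail)
13. enqueue(11): size=3=cap → OVERFLOW (fail)

Answer: 12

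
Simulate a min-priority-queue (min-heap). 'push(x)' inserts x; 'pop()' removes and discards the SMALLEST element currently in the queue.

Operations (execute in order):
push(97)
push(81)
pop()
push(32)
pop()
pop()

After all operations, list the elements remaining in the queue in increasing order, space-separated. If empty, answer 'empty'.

Answer: empty

Derivation:
push(97): heap contents = [97]
push(81): heap contents = [81, 97]
pop() → 81: heap contents = [97]
push(32): heap contents = [32, 97]
pop() → 32: heap contents = [97]
pop() → 97: heap contents = []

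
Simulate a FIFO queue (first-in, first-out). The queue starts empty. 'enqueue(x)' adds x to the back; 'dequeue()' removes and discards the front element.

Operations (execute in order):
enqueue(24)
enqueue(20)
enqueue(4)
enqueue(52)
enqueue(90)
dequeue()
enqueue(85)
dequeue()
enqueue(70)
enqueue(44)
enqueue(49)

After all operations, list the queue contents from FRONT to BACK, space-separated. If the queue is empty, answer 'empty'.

enqueue(24): [24]
enqueue(20): [24, 20]
enqueue(4): [24, 20, 4]
enqueue(52): [24, 20, 4, 52]
enqueue(90): [24, 20, 4, 52, 90]
dequeue(): [20, 4, 52, 90]
enqueue(85): [20, 4, 52, 90, 85]
dequeue(): [4, 52, 90, 85]
enqueue(70): [4, 52, 90, 85, 70]
enqueue(44): [4, 52, 90, 85, 70, 44]
enqueue(49): [4, 52, 90, 85, 70, 44, 49]

Answer: 4 52 90 85 70 44 49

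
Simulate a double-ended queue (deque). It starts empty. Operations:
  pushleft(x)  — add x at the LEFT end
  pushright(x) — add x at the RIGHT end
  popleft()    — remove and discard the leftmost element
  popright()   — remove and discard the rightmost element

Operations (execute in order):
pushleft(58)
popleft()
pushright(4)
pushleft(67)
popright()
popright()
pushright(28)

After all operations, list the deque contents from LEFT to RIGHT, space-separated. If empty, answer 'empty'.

Answer: 28

Derivation:
pushleft(58): [58]
popleft(): []
pushright(4): [4]
pushleft(67): [67, 4]
popright(): [67]
popright(): []
pushright(28): [28]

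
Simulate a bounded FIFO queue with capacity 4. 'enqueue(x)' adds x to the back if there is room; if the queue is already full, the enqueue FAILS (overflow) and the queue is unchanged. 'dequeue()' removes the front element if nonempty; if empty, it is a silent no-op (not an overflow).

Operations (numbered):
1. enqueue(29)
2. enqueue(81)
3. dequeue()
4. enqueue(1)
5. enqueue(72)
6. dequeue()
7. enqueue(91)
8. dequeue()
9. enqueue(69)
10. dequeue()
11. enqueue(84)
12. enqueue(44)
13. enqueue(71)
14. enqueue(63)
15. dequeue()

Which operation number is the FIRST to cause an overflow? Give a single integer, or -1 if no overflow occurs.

1. enqueue(29): size=1
2. enqueue(81): size=2
3. dequeue(): size=1
4. enqueue(1): size=2
5. enqueue(72): size=3
6. dequeue(): size=2
7. enqueue(91): size=3
8. dequeue(): size=2
9. enqueue(69): size=3
10. dequeue(): size=2
11. enqueue(84): size=3
12. enqueue(44): size=4
13. enqueue(71): size=4=cap → OVERFLOW (fail)
14. enqueue(63): size=4=cap → OVERFLOW (fail)
15. dequeue(): size=3

Answer: 13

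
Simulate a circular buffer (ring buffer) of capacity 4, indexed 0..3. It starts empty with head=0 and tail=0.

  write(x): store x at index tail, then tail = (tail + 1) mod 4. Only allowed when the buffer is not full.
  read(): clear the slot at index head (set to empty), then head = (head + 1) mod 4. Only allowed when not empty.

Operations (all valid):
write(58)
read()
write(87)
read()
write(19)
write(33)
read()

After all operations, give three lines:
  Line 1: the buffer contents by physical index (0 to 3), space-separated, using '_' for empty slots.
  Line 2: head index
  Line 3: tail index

Answer: _ _ _ 33
3
0

Derivation:
write(58): buf=[58 _ _ _], head=0, tail=1, size=1
read(): buf=[_ _ _ _], head=1, tail=1, size=0
write(87): buf=[_ 87 _ _], head=1, tail=2, size=1
read(): buf=[_ _ _ _], head=2, tail=2, size=0
write(19): buf=[_ _ 19 _], head=2, tail=3, size=1
write(33): buf=[_ _ 19 33], head=2, tail=0, size=2
read(): buf=[_ _ _ 33], head=3, tail=0, size=1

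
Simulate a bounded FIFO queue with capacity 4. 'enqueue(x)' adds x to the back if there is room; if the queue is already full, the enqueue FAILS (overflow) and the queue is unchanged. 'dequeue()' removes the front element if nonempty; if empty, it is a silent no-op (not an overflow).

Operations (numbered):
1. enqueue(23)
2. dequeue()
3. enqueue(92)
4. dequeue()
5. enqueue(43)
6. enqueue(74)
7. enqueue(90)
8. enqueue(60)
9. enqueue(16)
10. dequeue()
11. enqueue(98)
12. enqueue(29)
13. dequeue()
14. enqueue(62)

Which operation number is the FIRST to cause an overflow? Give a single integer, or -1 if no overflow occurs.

1. enqueue(23): size=1
2. dequeue(): size=0
3. enqueue(92): size=1
4. dequeue(): size=0
5. enqueue(43): size=1
6. enqueue(74): size=2
7. enqueue(90): size=3
8. enqueue(60): size=4
9. enqueue(16): size=4=cap → OVERFLOW (fail)
10. dequeue(): size=3
11. enqueue(98): size=4
12. enqueue(29): size=4=cap → OVERFLOW (fail)
13. dequeue(): size=3
14. enqueue(62): size=4

Answer: 9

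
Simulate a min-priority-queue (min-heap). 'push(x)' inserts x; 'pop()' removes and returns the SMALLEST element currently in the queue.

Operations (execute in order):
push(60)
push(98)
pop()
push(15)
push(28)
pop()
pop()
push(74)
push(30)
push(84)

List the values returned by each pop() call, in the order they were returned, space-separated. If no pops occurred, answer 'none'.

push(60): heap contents = [60]
push(98): heap contents = [60, 98]
pop() → 60: heap contents = [98]
push(15): heap contents = [15, 98]
push(28): heap contents = [15, 28, 98]
pop() → 15: heap contents = [28, 98]
pop() → 28: heap contents = [98]
push(74): heap contents = [74, 98]
push(30): heap contents = [30, 74, 98]
push(84): heap contents = [30, 74, 84, 98]

Answer: 60 15 28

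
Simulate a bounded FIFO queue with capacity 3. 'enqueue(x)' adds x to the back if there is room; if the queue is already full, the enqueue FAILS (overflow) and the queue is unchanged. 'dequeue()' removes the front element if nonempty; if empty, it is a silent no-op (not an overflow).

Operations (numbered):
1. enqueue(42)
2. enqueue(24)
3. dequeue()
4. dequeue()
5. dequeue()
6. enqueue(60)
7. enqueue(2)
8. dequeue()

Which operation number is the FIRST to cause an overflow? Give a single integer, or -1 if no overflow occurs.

1. enqueue(42): size=1
2. enqueue(24): size=2
3. dequeue(): size=1
4. dequeue(): size=0
5. dequeue(): empty, no-op, size=0
6. enqueue(60): size=1
7. enqueue(2): size=2
8. dequeue(): size=1

Answer: -1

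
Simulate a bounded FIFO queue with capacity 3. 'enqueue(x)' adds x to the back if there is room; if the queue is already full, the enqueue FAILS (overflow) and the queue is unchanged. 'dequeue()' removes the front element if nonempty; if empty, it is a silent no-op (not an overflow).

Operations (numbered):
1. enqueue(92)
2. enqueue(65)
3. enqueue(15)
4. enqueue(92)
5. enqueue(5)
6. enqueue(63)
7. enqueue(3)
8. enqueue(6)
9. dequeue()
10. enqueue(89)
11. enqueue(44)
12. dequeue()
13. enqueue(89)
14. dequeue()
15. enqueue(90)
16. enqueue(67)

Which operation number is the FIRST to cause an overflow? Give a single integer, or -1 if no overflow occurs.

1. enqueue(92): size=1
2. enqueue(65): size=2
3. enqueue(15): size=3
4. enqueue(92): size=3=cap → OVERFLOW (fail)
5. enqueue(5): size=3=cap → OVERFLOW (fail)
6. enqueue(63): size=3=cap → OVERFLOW (fail)
7. enqueue(3): size=3=cap → OVERFLOW (fail)
8. enqueue(6): size=3=cap → OVERFLOW (fail)
9. dequeue(): size=2
10. enqueue(89): size=3
11. enqueue(44): size=3=cap → OVERFLOW (fail)
12. dequeue(): size=2
13. enqueue(89): size=3
14. dequeue(): size=2
15. enqueue(90): size=3
16. enqueue(67): size=3=cap → OVERFLOW (fail)

Answer: 4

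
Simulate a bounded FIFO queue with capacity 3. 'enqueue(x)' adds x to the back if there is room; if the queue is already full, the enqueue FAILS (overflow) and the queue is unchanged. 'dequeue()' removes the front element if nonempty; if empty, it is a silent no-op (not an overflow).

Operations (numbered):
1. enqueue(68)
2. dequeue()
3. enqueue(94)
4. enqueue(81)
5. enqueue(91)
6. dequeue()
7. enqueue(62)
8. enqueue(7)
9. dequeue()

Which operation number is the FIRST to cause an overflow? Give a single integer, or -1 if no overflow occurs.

1. enqueue(68): size=1
2. dequeue(): size=0
3. enqueue(94): size=1
4. enqueue(81): size=2
5. enqueue(91): size=3
6. dequeue(): size=2
7. enqueue(62): size=3
8. enqueue(7): size=3=cap → OVERFLOW (fail)
9. dequeue(): size=2

Answer: 8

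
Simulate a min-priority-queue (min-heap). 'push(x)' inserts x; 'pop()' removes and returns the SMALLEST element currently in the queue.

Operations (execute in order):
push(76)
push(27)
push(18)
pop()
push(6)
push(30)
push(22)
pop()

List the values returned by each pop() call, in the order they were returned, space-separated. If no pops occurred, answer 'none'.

Answer: 18 6

Derivation:
push(76): heap contents = [76]
push(27): heap contents = [27, 76]
push(18): heap contents = [18, 27, 76]
pop() → 18: heap contents = [27, 76]
push(6): heap contents = [6, 27, 76]
push(30): heap contents = [6, 27, 30, 76]
push(22): heap contents = [6, 22, 27, 30, 76]
pop() → 6: heap contents = [22, 27, 30, 76]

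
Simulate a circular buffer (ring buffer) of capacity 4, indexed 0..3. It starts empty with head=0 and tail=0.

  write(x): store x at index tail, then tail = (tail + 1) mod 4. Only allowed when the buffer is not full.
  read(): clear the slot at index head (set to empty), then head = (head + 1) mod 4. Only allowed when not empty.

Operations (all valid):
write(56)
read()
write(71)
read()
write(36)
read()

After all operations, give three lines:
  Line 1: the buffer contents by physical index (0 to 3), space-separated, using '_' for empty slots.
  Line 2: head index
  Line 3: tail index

Answer: _ _ _ _
3
3

Derivation:
write(56): buf=[56 _ _ _], head=0, tail=1, size=1
read(): buf=[_ _ _ _], head=1, tail=1, size=0
write(71): buf=[_ 71 _ _], head=1, tail=2, size=1
read(): buf=[_ _ _ _], head=2, tail=2, size=0
write(36): buf=[_ _ 36 _], head=2, tail=3, size=1
read(): buf=[_ _ _ _], head=3, tail=3, size=0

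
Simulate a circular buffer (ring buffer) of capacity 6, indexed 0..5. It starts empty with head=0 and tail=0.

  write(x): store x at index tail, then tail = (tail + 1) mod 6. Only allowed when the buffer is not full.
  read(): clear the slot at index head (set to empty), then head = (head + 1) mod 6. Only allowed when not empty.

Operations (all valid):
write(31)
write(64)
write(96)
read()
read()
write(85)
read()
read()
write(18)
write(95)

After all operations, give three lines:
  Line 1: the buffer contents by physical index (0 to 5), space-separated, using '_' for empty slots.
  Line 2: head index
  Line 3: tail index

Answer: _ _ _ _ 18 95
4
0

Derivation:
write(31): buf=[31 _ _ _ _ _], head=0, tail=1, size=1
write(64): buf=[31 64 _ _ _ _], head=0, tail=2, size=2
write(96): buf=[31 64 96 _ _ _], head=0, tail=3, size=3
read(): buf=[_ 64 96 _ _ _], head=1, tail=3, size=2
read(): buf=[_ _ 96 _ _ _], head=2, tail=3, size=1
write(85): buf=[_ _ 96 85 _ _], head=2, tail=4, size=2
read(): buf=[_ _ _ 85 _ _], head=3, tail=4, size=1
read(): buf=[_ _ _ _ _ _], head=4, tail=4, size=0
write(18): buf=[_ _ _ _ 18 _], head=4, tail=5, size=1
write(95): buf=[_ _ _ _ 18 95], head=4, tail=0, size=2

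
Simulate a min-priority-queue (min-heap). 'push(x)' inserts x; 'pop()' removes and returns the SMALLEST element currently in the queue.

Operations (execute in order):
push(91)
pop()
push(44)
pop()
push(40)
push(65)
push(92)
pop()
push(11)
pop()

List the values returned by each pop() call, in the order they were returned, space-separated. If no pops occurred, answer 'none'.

push(91): heap contents = [91]
pop() → 91: heap contents = []
push(44): heap contents = [44]
pop() → 44: heap contents = []
push(40): heap contents = [40]
push(65): heap contents = [40, 65]
push(92): heap contents = [40, 65, 92]
pop() → 40: heap contents = [65, 92]
push(11): heap contents = [11, 65, 92]
pop() → 11: heap contents = [65, 92]

Answer: 91 44 40 11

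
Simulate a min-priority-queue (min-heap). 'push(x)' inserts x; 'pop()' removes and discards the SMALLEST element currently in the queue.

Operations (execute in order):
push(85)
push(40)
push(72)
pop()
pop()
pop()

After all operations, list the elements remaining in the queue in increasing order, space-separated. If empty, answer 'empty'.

Answer: empty

Derivation:
push(85): heap contents = [85]
push(40): heap contents = [40, 85]
push(72): heap contents = [40, 72, 85]
pop() → 40: heap contents = [72, 85]
pop() → 72: heap contents = [85]
pop() → 85: heap contents = []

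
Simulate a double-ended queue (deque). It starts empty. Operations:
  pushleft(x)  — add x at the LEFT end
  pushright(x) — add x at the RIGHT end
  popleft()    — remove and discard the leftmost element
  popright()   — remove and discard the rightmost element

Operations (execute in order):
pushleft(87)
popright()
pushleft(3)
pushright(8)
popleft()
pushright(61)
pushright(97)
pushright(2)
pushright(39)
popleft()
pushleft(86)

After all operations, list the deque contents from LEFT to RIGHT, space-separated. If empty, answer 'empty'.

pushleft(87): [87]
popright(): []
pushleft(3): [3]
pushright(8): [3, 8]
popleft(): [8]
pushright(61): [8, 61]
pushright(97): [8, 61, 97]
pushright(2): [8, 61, 97, 2]
pushright(39): [8, 61, 97, 2, 39]
popleft(): [61, 97, 2, 39]
pushleft(86): [86, 61, 97, 2, 39]

Answer: 86 61 97 2 39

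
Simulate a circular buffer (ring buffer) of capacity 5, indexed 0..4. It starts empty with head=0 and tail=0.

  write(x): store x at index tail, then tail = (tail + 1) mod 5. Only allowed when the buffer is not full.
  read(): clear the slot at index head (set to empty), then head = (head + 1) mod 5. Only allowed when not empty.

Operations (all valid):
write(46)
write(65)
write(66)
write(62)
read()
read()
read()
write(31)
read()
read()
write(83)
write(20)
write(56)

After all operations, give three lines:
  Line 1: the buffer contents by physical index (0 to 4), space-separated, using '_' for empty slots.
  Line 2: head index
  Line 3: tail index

Answer: 83 20 56 _ _
0
3

Derivation:
write(46): buf=[46 _ _ _ _], head=0, tail=1, size=1
write(65): buf=[46 65 _ _ _], head=0, tail=2, size=2
write(66): buf=[46 65 66 _ _], head=0, tail=3, size=3
write(62): buf=[46 65 66 62 _], head=0, tail=4, size=4
read(): buf=[_ 65 66 62 _], head=1, tail=4, size=3
read(): buf=[_ _ 66 62 _], head=2, tail=4, size=2
read(): buf=[_ _ _ 62 _], head=3, tail=4, size=1
write(31): buf=[_ _ _ 62 31], head=3, tail=0, size=2
read(): buf=[_ _ _ _ 31], head=4, tail=0, size=1
read(): buf=[_ _ _ _ _], head=0, tail=0, size=0
write(83): buf=[83 _ _ _ _], head=0, tail=1, size=1
write(20): buf=[83 20 _ _ _], head=0, tail=2, size=2
write(56): buf=[83 20 56 _ _], head=0, tail=3, size=3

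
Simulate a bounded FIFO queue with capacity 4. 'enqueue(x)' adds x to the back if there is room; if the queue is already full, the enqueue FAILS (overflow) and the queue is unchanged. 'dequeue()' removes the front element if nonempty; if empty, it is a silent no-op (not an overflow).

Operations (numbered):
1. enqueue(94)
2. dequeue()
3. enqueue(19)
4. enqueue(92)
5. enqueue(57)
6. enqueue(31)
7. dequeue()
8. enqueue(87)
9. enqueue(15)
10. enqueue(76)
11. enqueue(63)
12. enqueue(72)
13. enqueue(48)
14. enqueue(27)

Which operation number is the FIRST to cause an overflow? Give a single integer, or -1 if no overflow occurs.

1. enqueue(94): size=1
2. dequeue(): size=0
3. enqueue(19): size=1
4. enqueue(92): size=2
5. enqueue(57): size=3
6. enqueue(31): size=4
7. dequeue(): size=3
8. enqueue(87): size=4
9. enqueue(15): size=4=cap → OVERFLOW (fail)
10. enqueue(76): size=4=cap → OVERFLOW (fail)
11. enqueue(63): size=4=cap → OVERFLOW (fail)
12. enqueue(72): size=4=cap → OVERFLOW (fail)
13. enqueue(48): size=4=cap → OVERFLOW (fail)
14. enqueue(27): size=4=cap → OVERFLOW (fail)

Answer: 9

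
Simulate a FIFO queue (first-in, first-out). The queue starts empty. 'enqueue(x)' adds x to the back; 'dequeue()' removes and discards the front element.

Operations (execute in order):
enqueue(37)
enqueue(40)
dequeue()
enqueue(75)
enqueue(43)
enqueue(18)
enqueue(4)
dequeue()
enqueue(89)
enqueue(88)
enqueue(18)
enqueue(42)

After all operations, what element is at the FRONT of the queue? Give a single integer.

enqueue(37): queue = [37]
enqueue(40): queue = [37, 40]
dequeue(): queue = [40]
enqueue(75): queue = [40, 75]
enqueue(43): queue = [40, 75, 43]
enqueue(18): queue = [40, 75, 43, 18]
enqueue(4): queue = [40, 75, 43, 18, 4]
dequeue(): queue = [75, 43, 18, 4]
enqueue(89): queue = [75, 43, 18, 4, 89]
enqueue(88): queue = [75, 43, 18, 4, 89, 88]
enqueue(18): queue = [75, 43, 18, 4, 89, 88, 18]
enqueue(42): queue = [75, 43, 18, 4, 89, 88, 18, 42]

Answer: 75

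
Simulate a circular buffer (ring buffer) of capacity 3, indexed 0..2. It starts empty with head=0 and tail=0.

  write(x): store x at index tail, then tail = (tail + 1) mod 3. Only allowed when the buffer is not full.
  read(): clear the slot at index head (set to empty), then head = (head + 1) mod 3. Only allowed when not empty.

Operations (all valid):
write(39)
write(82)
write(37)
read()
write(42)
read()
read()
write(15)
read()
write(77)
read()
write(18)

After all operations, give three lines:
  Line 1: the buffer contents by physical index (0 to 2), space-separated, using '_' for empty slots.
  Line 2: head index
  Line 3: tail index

Answer: 18 _ 77
2
1

Derivation:
write(39): buf=[39 _ _], head=0, tail=1, size=1
write(82): buf=[39 82 _], head=0, tail=2, size=2
write(37): buf=[39 82 37], head=0, tail=0, size=3
read(): buf=[_ 82 37], head=1, tail=0, size=2
write(42): buf=[42 82 37], head=1, tail=1, size=3
read(): buf=[42 _ 37], head=2, tail=1, size=2
read(): buf=[42 _ _], head=0, tail=1, size=1
write(15): buf=[42 15 _], head=0, tail=2, size=2
read(): buf=[_ 15 _], head=1, tail=2, size=1
write(77): buf=[_ 15 77], head=1, tail=0, size=2
read(): buf=[_ _ 77], head=2, tail=0, size=1
write(18): buf=[18 _ 77], head=2, tail=1, size=2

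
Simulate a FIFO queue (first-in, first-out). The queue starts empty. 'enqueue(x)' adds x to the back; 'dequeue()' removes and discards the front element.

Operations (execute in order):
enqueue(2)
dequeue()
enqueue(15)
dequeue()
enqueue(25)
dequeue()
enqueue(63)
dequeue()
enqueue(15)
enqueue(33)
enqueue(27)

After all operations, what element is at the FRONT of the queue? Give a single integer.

Answer: 15

Derivation:
enqueue(2): queue = [2]
dequeue(): queue = []
enqueue(15): queue = [15]
dequeue(): queue = []
enqueue(25): queue = [25]
dequeue(): queue = []
enqueue(63): queue = [63]
dequeue(): queue = []
enqueue(15): queue = [15]
enqueue(33): queue = [15, 33]
enqueue(27): queue = [15, 33, 27]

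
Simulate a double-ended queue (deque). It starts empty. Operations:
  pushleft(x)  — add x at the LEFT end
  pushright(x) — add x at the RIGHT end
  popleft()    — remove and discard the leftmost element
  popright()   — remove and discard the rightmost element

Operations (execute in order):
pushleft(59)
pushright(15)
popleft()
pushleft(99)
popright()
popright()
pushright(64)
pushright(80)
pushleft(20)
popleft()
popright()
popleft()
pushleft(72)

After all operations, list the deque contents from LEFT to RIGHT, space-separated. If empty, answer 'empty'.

pushleft(59): [59]
pushright(15): [59, 15]
popleft(): [15]
pushleft(99): [99, 15]
popright(): [99]
popright(): []
pushright(64): [64]
pushright(80): [64, 80]
pushleft(20): [20, 64, 80]
popleft(): [64, 80]
popright(): [64]
popleft(): []
pushleft(72): [72]

Answer: 72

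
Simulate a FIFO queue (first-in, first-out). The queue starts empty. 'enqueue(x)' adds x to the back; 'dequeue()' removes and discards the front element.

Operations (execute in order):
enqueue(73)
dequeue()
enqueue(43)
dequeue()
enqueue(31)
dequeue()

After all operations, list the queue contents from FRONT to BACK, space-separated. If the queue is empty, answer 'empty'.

enqueue(73): [73]
dequeue(): []
enqueue(43): [43]
dequeue(): []
enqueue(31): [31]
dequeue(): []

Answer: empty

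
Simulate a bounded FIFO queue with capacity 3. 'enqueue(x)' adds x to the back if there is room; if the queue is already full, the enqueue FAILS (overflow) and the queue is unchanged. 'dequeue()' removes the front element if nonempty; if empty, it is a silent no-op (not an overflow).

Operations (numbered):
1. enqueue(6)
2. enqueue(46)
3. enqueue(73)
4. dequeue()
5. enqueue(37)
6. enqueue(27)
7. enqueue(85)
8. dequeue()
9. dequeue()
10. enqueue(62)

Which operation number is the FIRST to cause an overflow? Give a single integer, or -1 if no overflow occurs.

1. enqueue(6): size=1
2. enqueue(46): size=2
3. enqueue(73): size=3
4. dequeue(): size=2
5. enqueue(37): size=3
6. enqueue(27): size=3=cap → OVERFLOW (fail)
7. enqueue(85): size=3=cap → OVERFLOW (fail)
8. dequeue(): size=2
9. dequeue(): size=1
10. enqueue(62): size=2

Answer: 6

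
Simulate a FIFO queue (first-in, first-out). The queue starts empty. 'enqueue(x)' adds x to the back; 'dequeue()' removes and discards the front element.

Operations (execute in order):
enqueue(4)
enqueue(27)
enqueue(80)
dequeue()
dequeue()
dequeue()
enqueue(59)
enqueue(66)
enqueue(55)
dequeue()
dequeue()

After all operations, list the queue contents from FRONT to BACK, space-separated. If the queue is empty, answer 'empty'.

enqueue(4): [4]
enqueue(27): [4, 27]
enqueue(80): [4, 27, 80]
dequeue(): [27, 80]
dequeue(): [80]
dequeue(): []
enqueue(59): [59]
enqueue(66): [59, 66]
enqueue(55): [59, 66, 55]
dequeue(): [66, 55]
dequeue(): [55]

Answer: 55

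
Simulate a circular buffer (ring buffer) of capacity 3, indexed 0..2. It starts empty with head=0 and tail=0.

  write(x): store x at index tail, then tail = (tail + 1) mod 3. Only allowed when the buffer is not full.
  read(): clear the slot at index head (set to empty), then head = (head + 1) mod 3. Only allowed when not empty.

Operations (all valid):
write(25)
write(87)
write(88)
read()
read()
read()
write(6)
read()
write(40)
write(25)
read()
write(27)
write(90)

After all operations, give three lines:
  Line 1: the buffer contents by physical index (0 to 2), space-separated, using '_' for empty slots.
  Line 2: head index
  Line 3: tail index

write(25): buf=[25 _ _], head=0, tail=1, size=1
write(87): buf=[25 87 _], head=0, tail=2, size=2
write(88): buf=[25 87 88], head=0, tail=0, size=3
read(): buf=[_ 87 88], head=1, tail=0, size=2
read(): buf=[_ _ 88], head=2, tail=0, size=1
read(): buf=[_ _ _], head=0, tail=0, size=0
write(6): buf=[6 _ _], head=0, tail=1, size=1
read(): buf=[_ _ _], head=1, tail=1, size=0
write(40): buf=[_ 40 _], head=1, tail=2, size=1
write(25): buf=[_ 40 25], head=1, tail=0, size=2
read(): buf=[_ _ 25], head=2, tail=0, size=1
write(27): buf=[27 _ 25], head=2, tail=1, size=2
write(90): buf=[27 90 25], head=2, tail=2, size=3

Answer: 27 90 25
2
2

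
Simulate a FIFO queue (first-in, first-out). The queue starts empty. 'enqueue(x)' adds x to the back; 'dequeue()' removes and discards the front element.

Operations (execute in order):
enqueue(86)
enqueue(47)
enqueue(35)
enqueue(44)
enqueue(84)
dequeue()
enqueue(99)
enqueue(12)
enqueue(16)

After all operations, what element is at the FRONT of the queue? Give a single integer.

Answer: 47

Derivation:
enqueue(86): queue = [86]
enqueue(47): queue = [86, 47]
enqueue(35): queue = [86, 47, 35]
enqueue(44): queue = [86, 47, 35, 44]
enqueue(84): queue = [86, 47, 35, 44, 84]
dequeue(): queue = [47, 35, 44, 84]
enqueue(99): queue = [47, 35, 44, 84, 99]
enqueue(12): queue = [47, 35, 44, 84, 99, 12]
enqueue(16): queue = [47, 35, 44, 84, 99, 12, 16]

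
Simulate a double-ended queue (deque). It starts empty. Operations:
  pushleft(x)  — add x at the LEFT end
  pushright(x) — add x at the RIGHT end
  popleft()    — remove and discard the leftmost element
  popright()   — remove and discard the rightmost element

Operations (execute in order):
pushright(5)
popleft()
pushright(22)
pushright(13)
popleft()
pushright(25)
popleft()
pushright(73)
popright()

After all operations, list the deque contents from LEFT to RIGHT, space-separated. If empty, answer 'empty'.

pushright(5): [5]
popleft(): []
pushright(22): [22]
pushright(13): [22, 13]
popleft(): [13]
pushright(25): [13, 25]
popleft(): [25]
pushright(73): [25, 73]
popright(): [25]

Answer: 25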